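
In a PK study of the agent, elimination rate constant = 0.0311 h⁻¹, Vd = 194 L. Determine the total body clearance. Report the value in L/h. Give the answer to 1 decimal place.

6.0 L/h

CL = k × Vd = 0.0311 × 194 = 6.033 L/h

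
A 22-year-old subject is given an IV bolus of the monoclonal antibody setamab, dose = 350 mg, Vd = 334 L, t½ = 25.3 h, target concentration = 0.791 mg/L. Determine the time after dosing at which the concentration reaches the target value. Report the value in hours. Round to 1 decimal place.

10.3 h

C₀ = Dose / Vd = 350.0 / 334 = 1.048 mg/L
k = ln2 / t½ = 0.693147 / 25.3 = 0.02740 h⁻¹
t = ln(C₀ / C) / k = ln(1.048 / 0.791) / 0.02740
  = ln(1.325) / 0.02740 = 0.2814 / 0.02740 = 10.27 h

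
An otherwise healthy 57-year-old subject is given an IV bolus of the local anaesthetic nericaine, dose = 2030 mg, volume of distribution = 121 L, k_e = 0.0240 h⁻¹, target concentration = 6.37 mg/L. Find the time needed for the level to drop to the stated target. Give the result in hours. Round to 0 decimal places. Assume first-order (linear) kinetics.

40 h

C₀ = Dose / Vd = 2030 / 121 = 16.78 mg/L
t = ln(C₀ / C) / k = ln(16.78 / 6.37) / 0.02400
  = ln(2.634) / 0.02400 = 0.9685 / 0.02400 = 40.35 h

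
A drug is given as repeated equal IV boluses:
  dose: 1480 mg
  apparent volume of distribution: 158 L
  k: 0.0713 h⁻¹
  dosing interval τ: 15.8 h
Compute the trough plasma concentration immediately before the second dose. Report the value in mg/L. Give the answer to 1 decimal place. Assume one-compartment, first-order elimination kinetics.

C₀ per dose = Dose / Vd = 1480 / 158 = 9.367 mg/L
Fraction remaining after one interval: r = e^(−kτ) = e^(−0.07130 × 15.8) = 0.3242
Before dose 2, 1 dose has been given (aged 1τ).
C_trough = C₀ × r = 9.367 × 0.3242 = 3.037 mg/L

3.0 mg/L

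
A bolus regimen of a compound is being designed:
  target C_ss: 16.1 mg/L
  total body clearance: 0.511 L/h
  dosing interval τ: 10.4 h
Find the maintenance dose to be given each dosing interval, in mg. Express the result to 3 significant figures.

At steady state, Dose/τ = Css × CL.
Dose = Css × CL × τ = 16.1 × 0.5110 × 10.4 = 85.56 mg

85.6 mg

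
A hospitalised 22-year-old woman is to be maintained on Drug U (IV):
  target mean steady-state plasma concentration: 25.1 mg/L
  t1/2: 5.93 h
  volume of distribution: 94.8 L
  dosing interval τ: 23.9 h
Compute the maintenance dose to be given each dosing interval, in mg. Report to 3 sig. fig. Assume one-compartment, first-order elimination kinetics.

k = ln2 / t½ = 0.693147 / 5.93 = 0.1169 h⁻¹
CL = k × Vd = 0.1169 × 94.8 = 11.08 L/h
At steady state, Dose/τ = Css × CL.
Dose = Css × CL × τ = 25.1 × 11.08 × 23.9 = 6647 mg

6650 mg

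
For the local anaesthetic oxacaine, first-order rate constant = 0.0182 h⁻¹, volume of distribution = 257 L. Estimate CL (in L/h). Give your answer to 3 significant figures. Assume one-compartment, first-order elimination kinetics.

4.68 L/h

CL = k × Vd = 0.0182 × 257 = 4.677 L/h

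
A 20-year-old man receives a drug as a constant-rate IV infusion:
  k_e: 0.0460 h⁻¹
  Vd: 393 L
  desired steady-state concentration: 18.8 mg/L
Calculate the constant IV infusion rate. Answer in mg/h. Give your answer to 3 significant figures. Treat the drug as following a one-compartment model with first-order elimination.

CL = k × Vd = 0.04600 × 393 = 18.08 L/h
At steady state, infusion rate R₀ = Css × CL = 18.8 × 18.08 = 339.9 mg/h

340 mg/h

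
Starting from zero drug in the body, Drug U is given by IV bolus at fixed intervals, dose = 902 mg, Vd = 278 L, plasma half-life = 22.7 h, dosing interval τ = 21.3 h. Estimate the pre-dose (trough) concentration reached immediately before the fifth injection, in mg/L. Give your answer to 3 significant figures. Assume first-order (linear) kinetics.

C₀ per dose = Dose / Vd = 902 / 278 = 3.245 mg/L
k = ln2 / t½ = 0.693147 / 22.7 = 0.03054 h⁻¹
Fraction remaining after one interval: r = e^(−kτ) = e^(−0.03054 × 21.3) = 0.5218
Before dose 5, 4 doses have been given (aged 1τ, 2τ, 3τ, 4τ).
C_trough = C₀ × (r + r² + … + r^4) = C₀ × r(1−r^4)/(1−r)
        = 3.245 × 0.5218 × (1 − 0.07413) / (1 − 0.5218) = 3.278 mg/L

3.28 mg/L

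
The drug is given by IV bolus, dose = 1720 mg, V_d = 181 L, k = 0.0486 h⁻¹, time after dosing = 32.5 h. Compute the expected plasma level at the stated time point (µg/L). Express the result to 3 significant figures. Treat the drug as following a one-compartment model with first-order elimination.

C₀ = Dose / Vd = 1720 / 181 = 9.503 mg/L
C = C₀ · e^(−k·t) = 9.503 × e^(−0.04860 × 32.5)
  = 9.503 × 0.2061 = 1.959 mg/L
Convert: 1.959 mg/L × 1000 = 1959 µg/L

1960 µg/L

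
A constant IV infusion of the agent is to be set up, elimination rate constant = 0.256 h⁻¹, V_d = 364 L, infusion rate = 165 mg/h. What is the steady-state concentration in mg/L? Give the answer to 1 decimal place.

1.8 mg/L

CL = k × Vd = 0.2560 × 364 = 93.18 L/h
At steady state Css = R₀ / CL = 165 / 93.18 = 1.771 mg/L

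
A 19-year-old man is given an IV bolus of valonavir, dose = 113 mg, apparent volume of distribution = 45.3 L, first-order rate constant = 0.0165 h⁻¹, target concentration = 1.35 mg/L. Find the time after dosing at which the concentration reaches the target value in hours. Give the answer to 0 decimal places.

C₀ = Dose / Vd = 113.0 / 45.3 = 2.494 mg/L
t = ln(C₀ / C) / k = ln(2.494 / 1.35) / 0.01650
  = ln(1.847) / 0.01650 = 0.6136 / 0.01650 = 37.19 h

37 h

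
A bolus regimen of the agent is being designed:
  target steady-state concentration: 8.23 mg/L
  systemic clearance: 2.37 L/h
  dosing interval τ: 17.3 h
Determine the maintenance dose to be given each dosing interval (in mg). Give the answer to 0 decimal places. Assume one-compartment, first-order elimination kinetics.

337 mg

At steady state, Dose/τ = Css × CL.
Dose = Css × CL × τ = 8.23 × 2.370 × 17.3 = 337.4 mg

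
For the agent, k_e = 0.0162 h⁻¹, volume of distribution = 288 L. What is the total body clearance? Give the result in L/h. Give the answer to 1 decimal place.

CL = k × Vd = 0.0162 × 288 = 4.666 L/h

4.7 L/h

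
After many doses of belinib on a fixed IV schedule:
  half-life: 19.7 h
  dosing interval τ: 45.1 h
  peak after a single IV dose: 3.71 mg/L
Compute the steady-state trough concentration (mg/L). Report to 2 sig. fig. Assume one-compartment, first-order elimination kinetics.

k = ln2 / t½ = 0.693147 / 19.7 = 0.03519 h⁻¹
e^(−kτ) = e^(−0.03519 × 45.1) = 0.2045
Accumulation ratio R = 1 / (1 − e^(−kτ)) = 1 / (1 − 0.2045) = 1.257
Steady-state trough = C₀ × R × e^(−kτ) = 3.71 × 1.257 × 0.2045 = 0.9537 mg/L

0.95 mg/L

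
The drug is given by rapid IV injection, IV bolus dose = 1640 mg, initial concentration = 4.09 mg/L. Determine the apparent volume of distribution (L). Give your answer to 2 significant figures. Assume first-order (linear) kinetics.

Vd = Dose / C₀ = 1640 / 4.09 = 401.0 L

400 L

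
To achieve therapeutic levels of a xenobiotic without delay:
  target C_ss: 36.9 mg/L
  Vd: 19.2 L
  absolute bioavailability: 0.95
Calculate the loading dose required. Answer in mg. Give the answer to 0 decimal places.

LD = Css × Vd / F = 36.9 × 19.2 / 0.95 = 745.8 mg

746 mg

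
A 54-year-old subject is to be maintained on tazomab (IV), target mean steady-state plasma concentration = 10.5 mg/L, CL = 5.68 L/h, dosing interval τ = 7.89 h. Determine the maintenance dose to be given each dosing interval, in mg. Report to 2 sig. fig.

470 mg

At steady state, Dose/τ = Css × CL.
Dose = Css × CL × τ = 10.5 × 5.680 × 7.89 = 470.6 mg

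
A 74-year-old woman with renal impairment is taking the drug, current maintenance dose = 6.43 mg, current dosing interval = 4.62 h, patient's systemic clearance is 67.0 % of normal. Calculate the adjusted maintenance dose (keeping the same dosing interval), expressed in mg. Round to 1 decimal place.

4.3 mg

To keep the same average steady-state level, dosing rate must scale with clearance.
CL ratio = 67.0 / 100 = 0.6700
New dose (same interval) = 6.43 × 0.6700 = 4.308 mg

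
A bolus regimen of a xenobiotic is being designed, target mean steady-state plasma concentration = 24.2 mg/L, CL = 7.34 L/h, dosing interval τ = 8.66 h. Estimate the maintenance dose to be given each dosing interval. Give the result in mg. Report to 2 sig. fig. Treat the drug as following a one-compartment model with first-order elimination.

At steady state, Dose/τ = Css × CL.
Dose = Css × CL × τ = 24.2 × 7.340 × 8.66 = 1538 mg

1500 mg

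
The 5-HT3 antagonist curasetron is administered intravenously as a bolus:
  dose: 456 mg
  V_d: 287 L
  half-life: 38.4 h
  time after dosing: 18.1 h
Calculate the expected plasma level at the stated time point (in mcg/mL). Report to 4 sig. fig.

C₀ = Dose / Vd = 456.0 / 287 = 1.589 mg/L
k = ln2 / t½ = 0.693147 / 38.4 = 0.01805 h⁻¹
C = C₀ · e^(−k·t) = 1.589 × e^(−0.01805 × 18.1)
  = 1.589 × 0.7213 = 1.146 mg/L
(1.146 mg/L = 1.146 mcg/mL)

1.146 mcg/mL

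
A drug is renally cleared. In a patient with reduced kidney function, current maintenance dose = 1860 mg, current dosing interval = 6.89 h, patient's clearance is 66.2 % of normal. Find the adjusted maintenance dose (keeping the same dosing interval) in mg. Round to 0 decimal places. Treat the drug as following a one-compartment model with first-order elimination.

1231 mg

To keep the same average steady-state level, dosing rate must scale with clearance.
CL ratio = 66.2 / 100 = 0.6620
New dose (same interval) = 1860 × 0.6620 = 1231 mg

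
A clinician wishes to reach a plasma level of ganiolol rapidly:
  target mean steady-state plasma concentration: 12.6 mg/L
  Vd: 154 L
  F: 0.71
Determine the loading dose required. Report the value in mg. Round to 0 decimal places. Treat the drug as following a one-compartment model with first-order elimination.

2733 mg

LD = Css × Vd / F = 12.6 × 154 / 0.71 = 2733 mg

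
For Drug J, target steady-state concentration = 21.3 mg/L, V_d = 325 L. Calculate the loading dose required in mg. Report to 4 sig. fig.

6923 mg

LD = Css × Vd = 21.3 × 325 = 6923 mg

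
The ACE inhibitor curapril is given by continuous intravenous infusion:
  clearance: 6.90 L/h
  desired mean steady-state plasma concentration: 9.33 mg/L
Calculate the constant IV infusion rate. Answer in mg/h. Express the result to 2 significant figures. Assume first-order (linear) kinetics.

64 mg/h

At steady state, infusion rate R₀ = Css × CL = 9.33 × 6.900 = 64.38 mg/h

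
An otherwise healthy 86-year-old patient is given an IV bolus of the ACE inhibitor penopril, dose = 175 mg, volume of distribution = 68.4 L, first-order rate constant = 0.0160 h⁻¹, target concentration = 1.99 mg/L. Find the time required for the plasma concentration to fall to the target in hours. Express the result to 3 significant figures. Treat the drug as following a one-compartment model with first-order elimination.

15.7 h

C₀ = Dose / Vd = 175.0 / 68.4 = 2.558 mg/L
t = ln(C₀ / C) / k = ln(2.558 / 1.99) / 0.01600
  = ln(1.285) / 0.01600 = 0.2508 / 0.01600 = 15.68 h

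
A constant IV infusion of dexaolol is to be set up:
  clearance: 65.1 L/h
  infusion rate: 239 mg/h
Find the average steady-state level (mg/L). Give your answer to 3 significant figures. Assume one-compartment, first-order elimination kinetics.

At steady state Css = R₀ / CL = 239 / 65.10 = 3.671 mg/L

3.67 mg/L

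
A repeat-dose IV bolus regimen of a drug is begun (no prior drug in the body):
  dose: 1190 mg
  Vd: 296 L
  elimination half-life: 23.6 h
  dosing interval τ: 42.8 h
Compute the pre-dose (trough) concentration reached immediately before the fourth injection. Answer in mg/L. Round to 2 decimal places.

1.56 mg/L

C₀ per dose = Dose / Vd = 1190 / 296 = 4.020 mg/L
k = ln2 / t½ = 0.693147 / 23.6 = 0.02937 h⁻¹
Fraction remaining after one interval: r = e^(−kτ) = e^(−0.02937 × 42.8) = 0.2845
Before dose 4, 3 doses have been given (aged 1τ, 2τ, 3τ).
C_trough = C₀ × (r + r² + … + r^3) = C₀ × r(1−r^3)/(1−r)
        = 4.020 × 0.2845 × (1 − 0.02303) / (1 − 0.2845) = 1.562 mg/L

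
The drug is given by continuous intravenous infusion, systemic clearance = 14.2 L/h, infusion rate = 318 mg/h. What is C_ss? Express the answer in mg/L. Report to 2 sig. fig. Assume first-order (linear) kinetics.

22 mg/L

At steady state Css = R₀ / CL = 318 / 14.20 = 22.39 mg/L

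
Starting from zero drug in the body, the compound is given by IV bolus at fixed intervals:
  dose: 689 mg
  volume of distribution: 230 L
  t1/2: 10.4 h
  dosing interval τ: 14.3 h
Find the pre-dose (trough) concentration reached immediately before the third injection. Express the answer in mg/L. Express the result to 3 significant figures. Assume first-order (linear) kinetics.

1.60 mg/L

C₀ per dose = Dose / Vd = 689 / 230 = 2.996 mg/L
k = ln2 / t½ = 0.693147 / 10.4 = 0.06665 h⁻¹
Fraction remaining after one interval: r = e^(−kτ) = e^(−0.06665 × 14.3) = 0.3855
Before dose 3, 2 doses have been given (aged 1τ, 2τ).
C_trough = C₀ × (r + r²) = 2.996 × (0.3855 + 0.1486) = 1.600 mg/L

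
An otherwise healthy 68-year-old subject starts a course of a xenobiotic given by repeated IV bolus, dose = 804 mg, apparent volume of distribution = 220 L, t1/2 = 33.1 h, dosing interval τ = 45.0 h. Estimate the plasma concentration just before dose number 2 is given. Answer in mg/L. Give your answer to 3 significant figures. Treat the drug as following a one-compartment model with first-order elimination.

1.42 mg/L

C₀ per dose = Dose / Vd = 804 / 220 = 3.655 mg/L
k = ln2 / t½ = 0.693147 / 33.1 = 0.02094 h⁻¹
Fraction remaining after one interval: r = e^(−kτ) = e^(−0.02094 × 45.0) = 0.3897
Before dose 2, 1 dose has been given (aged 1τ).
C_trough = C₀ × r = 3.655 × 0.3897 = 1.424 mg/L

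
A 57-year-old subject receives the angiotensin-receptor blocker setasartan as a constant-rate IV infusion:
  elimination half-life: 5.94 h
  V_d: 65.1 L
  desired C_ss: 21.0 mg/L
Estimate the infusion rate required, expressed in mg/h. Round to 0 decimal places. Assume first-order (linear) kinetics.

k = ln2 / t½ = 0.693147 / 5.94 = 0.1167 h⁻¹
CL = k × Vd = 0.1167 × 65.1 = 7.597 L/h
At steady state, infusion rate R₀ = Css × CL = 21.0 × 7.597 = 159.5 mg/h

160 mg/h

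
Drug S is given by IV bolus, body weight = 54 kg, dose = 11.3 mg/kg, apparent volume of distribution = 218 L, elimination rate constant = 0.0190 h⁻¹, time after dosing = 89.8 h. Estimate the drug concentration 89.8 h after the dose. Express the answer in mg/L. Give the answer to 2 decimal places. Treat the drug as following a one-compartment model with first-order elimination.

Total dose = 11.3 × 54 = 610.2 mg
C₀ = Dose / Vd = 610.2 / 218 = 2.799 mg/L
C = C₀ · e^(−k·t) = 2.799 × e^(−0.01900 × 89.8)
  = 2.799 × 0.1816 = 0.5083 mg/L

0.51 mg/L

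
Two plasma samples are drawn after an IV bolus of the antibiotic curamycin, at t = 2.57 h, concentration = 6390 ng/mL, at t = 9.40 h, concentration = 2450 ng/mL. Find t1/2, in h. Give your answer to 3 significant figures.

k = ln(C₁/C₂) / (t₂ − t₁) = ln(6390/2450) / (9.40 − 2.57)
  = 0.9586 / 6.830 = 0.1404 h⁻¹
t½ = ln2 / k = 0.693147 / 0.1404 = 4.937 h

4.94 h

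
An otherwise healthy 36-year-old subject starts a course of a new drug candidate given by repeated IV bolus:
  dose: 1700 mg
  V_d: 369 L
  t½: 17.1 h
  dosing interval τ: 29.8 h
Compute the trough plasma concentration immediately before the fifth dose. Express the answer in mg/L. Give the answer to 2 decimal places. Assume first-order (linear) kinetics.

1.95 mg/L

C₀ per dose = Dose / Vd = 1700 / 369 = 4.607 mg/L
k = ln2 / t½ = 0.693147 / 17.1 = 0.04053 h⁻¹
Fraction remaining after one interval: r = e^(−kτ) = e^(−0.04053 × 29.8) = 0.2989
Before dose 5, 4 doses have been given (aged 1τ, 2τ, 3τ, 4τ).
C_trough = C₀ × (r + r² + … + r^4) = C₀ × r(1−r^4)/(1−r)
        = 4.607 × 0.2989 × (1 − 0.007982) / (1 − 0.2989) = 1.948 mg/L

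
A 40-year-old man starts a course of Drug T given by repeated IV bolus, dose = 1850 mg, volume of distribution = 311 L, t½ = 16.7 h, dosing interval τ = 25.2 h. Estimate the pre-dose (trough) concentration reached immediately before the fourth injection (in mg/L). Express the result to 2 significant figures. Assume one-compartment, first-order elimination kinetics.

3.1 mg/L

C₀ per dose = Dose / Vd = 1850 / 311 = 5.949 mg/L
k = ln2 / t½ = 0.693147 / 16.7 = 0.04151 h⁻¹
Fraction remaining after one interval: r = e^(−kτ) = e^(−0.04151 × 25.2) = 0.3513
Before dose 4, 3 doses have been given (aged 1τ, 2τ, 3τ).
C_trough = C₀ × (r + r² + … + r^3) = C₀ × r(1−r^3)/(1−r)
        = 5.949 × 0.3513 × (1 − 0.04335) / (1 − 0.3513) = 3.082 mg/L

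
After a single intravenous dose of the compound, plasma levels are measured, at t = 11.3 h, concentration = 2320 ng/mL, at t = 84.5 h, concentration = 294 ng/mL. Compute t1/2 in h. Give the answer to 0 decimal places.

k = ln(C₁/C₂) / (t₂ − t₁) = ln(2320/294) / (84.5 − 11.3)
  = 2.066 / 73.20 = 0.02822 h⁻¹
t½ = ln2 / k = 0.693147 / 0.02822 = 24.56 h

25 h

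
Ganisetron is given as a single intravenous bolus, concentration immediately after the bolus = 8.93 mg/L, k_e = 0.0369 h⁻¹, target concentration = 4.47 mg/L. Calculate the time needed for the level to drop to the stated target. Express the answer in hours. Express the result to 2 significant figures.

19 h

t = ln(C₀ / C) / k = ln(8.930 / 4.47) / 0.03690
  = ln(1.998) / 0.03690 = 0.6921 / 0.03690 = 18.76 h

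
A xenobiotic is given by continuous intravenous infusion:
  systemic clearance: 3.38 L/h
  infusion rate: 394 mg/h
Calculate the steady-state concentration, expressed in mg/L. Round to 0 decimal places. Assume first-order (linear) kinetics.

At steady state Css = R₀ / CL = 394 / 3.380 = 116.6 mg/L

117 mg/L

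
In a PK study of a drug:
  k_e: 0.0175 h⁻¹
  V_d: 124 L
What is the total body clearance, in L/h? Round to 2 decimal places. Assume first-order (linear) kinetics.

2.17 L/h

CL = k × Vd = 0.0175 × 124 = 2.170 L/h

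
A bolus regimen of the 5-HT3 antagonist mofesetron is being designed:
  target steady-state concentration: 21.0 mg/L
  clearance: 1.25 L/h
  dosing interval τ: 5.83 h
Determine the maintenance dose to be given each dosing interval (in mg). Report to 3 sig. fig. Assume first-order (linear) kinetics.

153 mg

At steady state, Dose/τ = Css × CL.
Dose = Css × CL × τ = 21.0 × 1.250 × 5.83 = 153.0 mg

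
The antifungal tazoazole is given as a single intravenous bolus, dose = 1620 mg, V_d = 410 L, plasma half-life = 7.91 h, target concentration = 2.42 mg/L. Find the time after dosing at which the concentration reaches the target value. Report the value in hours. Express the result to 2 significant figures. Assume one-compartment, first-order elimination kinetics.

5.6 h

C₀ = Dose / Vd = 1620 / 410 = 3.951 mg/L
k = ln2 / t½ = 0.693147 / 7.91 = 0.08763 h⁻¹
t = ln(C₀ / C) / k = ln(3.951 / 2.42) / 0.08763
  = ln(1.633) / 0.08763 = 0.4904 / 0.08763 = 5.596 h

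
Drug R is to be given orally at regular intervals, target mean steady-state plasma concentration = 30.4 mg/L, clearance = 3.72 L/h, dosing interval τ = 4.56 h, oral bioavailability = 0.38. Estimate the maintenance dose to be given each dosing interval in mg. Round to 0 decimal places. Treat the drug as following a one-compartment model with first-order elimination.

At steady state, F × (Dose/τ) = Css × CL.
Dose = Css × CL × τ / F = 30.4 × 3.720 × 4.56 / 0.38 = 1357 mg

1357 mg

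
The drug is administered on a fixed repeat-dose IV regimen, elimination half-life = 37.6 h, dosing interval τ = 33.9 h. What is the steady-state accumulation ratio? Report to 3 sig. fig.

2.15

k = ln2 / t½ = 0.693147 / 37.6 = 0.01843 h⁻¹
e^(−kτ) = e^(−0.01843 × 33.9) = 0.5354
Accumulation ratio R = 1 / (1 − e^(−kτ)) = 1 / (1 − 0.5354) = 2.152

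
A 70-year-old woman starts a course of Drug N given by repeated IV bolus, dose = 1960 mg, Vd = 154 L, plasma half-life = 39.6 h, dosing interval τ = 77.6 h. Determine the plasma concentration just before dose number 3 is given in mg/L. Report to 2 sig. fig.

C₀ per dose = Dose / Vd = 1960 / 154 = 12.73 mg/L
k = ln2 / t½ = 0.693147 / 39.6 = 0.01750 h⁻¹
Fraction remaining after one interval: r = e^(−kτ) = e^(−0.01750 × 77.6) = 0.2572
Before dose 3, 2 doses have been given (aged 1τ, 2τ).
C_trough = C₀ × (r + r²) = 12.73 × (0.2572 + 0.06615) = 4.116 mg/L

4.1 mg/L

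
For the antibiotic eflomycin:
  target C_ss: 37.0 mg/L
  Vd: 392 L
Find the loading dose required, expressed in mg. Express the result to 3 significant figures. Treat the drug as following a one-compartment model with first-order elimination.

LD = Css × Vd = 37.0 × 392 = 14500 mg

14500 mg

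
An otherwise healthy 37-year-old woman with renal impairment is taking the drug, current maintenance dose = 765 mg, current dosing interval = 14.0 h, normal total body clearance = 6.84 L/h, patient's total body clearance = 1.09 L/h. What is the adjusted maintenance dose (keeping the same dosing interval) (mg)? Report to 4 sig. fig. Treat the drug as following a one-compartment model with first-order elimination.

121.9 mg

To keep the same average steady-state level, dosing rate must scale with clearance.
CL ratio = 1.09 / 6.84 = 0.1594
New dose (same interval) = 765 × 0.1594 = 121.9 mg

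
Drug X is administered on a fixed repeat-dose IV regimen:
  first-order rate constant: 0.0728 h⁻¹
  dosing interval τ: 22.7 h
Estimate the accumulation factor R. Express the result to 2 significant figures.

1.2

e^(−kτ) = e^(−0.07280 × 22.7) = 0.1916
Accumulation ratio R = 1 / (1 − e^(−kτ)) = 1 / (1 − 0.1916) = 1.237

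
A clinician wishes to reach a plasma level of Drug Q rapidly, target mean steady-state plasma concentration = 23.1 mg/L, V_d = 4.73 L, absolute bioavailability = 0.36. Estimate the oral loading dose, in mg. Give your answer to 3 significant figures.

LD = Css × Vd / F = 23.1 × 4.73 / 0.36 = 303.5 mg

304 mg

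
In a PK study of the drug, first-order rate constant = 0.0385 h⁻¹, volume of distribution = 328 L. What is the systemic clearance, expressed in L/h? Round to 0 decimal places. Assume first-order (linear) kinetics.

13 L/h

CL = k × Vd = 0.0385 × 328 = 12.63 L/h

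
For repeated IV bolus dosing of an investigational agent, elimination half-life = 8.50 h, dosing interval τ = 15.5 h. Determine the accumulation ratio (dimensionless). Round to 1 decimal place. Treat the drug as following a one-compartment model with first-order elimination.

1.4

k = ln2 / t½ = 0.693147 / 8.50 = 0.08155 h⁻¹
e^(−kτ) = e^(−0.08155 × 15.5) = 0.2825
Accumulation ratio R = 1 / (1 − e^(−kτ)) = 1 / (1 − 0.2825) = 1.394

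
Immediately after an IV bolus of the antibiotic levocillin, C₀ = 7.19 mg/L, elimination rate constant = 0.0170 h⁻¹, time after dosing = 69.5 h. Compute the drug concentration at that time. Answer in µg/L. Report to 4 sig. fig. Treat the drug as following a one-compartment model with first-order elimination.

C = C₀ · e^(−k·t) = 7.190 × e^(−0.01700 × 69.5)
  = 7.190 × 0.3068 = 2.206 mg/L
Convert: 2.206 mg/L × 1000 = 2206 µg/L

2206 µg/L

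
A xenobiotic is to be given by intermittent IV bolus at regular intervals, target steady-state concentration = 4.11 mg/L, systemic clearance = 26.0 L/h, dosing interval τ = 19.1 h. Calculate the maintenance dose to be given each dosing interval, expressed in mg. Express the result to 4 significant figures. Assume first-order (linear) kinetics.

2041 mg

At steady state, Dose/τ = Css × CL.
Dose = Css × CL × τ = 4.11 × 26.00 × 19.1 = 2041 mg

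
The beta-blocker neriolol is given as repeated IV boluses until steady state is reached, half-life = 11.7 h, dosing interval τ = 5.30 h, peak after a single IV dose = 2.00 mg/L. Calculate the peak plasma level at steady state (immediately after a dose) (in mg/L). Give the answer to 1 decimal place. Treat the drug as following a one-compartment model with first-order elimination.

k = ln2 / t½ = 0.693147 / 11.7 = 0.05924 h⁻¹
e^(−kτ) = e^(−0.05924 × 5.30) = 0.7305
Accumulation ratio R = 1 / (1 − e^(−kτ)) = 1 / (1 − 0.7305) = 3.711
Steady-state peak = C₀ × R = 2.00 × 3.711 = 7.422 mg/L

7.4 mg/L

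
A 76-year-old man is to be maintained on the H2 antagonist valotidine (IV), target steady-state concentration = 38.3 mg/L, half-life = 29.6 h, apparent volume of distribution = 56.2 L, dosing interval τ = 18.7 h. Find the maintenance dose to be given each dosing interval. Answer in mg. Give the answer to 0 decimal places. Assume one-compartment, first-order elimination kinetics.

943 mg

k = ln2 / t½ = 0.693147 / 29.6 = 0.02342 h⁻¹
CL = k × Vd = 0.02342 × 56.2 = 1.316 L/h
At steady state, Dose/τ = Css × CL.
Dose = Css × CL × τ = 38.3 × 1.316 × 18.7 = 942.5 mg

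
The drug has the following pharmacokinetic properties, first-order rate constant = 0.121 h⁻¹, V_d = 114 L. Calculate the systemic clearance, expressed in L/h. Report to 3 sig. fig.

CL = k × Vd = 0.121 × 114 = 13.79 L/h

13.8 L/h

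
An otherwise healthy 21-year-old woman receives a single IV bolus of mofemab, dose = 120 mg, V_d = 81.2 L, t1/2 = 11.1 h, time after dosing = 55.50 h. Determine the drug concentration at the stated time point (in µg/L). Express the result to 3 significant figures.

46.2 µg/L

C₀ = Dose / Vd = 120.0 / 81.2 = 1.478 mg/L
k = ln2 / t½ = 0.693147 / 11.1 = 0.06245 h⁻¹
t / t½ = 55.50 / 11.1 = 5 half-lives
C = C₀ × (1/2)^5 = 1.478 × 0.03125 = 0.04619 mg/L
Convert: 0.04619 mg/L × 1000 = 46.19 µg/L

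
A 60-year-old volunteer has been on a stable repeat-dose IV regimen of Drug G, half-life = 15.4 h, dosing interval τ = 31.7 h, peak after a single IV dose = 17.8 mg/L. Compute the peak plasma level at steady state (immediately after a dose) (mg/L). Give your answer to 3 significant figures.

k = ln2 / t½ = 0.693147 / 15.4 = 0.04501 h⁻¹
e^(−kτ) = e^(−0.04501 × 31.7) = 0.2401
Accumulation ratio R = 1 / (1 − e^(−kτ)) = 1 / (1 − 0.2401) = 1.316
Steady-state peak = C₀ × R = 17.8 × 1.316 = 23.42 mg/L

23.4 mg/L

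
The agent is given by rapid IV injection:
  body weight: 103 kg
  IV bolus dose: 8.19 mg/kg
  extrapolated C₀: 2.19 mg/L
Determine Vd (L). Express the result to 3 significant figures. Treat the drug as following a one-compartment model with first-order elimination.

Dose = 8.19 × 103 = 843.6 mg
Vd = Dose / C₀ = 843.6 / 2.19 = 385.2 L

385 L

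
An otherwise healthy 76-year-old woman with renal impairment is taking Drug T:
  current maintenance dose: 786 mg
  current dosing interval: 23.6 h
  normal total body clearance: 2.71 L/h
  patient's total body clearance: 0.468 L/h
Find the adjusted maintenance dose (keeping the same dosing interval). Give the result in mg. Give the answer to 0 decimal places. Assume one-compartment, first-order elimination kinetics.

136 mg

To keep the same average steady-state level, dosing rate must scale with clearance.
CL ratio = 0.468 / 2.71 = 0.1727
New dose (same interval) = 786 × 0.1727 = 135.7 mg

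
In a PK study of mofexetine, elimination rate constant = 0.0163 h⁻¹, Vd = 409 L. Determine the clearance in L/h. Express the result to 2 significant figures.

6.7 L/h

CL = k × Vd = 0.0163 × 409 = 6.667 L/h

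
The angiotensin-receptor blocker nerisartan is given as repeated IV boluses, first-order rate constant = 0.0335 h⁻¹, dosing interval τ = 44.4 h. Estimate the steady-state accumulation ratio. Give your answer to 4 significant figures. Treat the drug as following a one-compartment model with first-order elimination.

1.292

e^(−kτ) = e^(−0.03350 × 44.4) = 0.2260
Accumulation ratio R = 1 / (1 − e^(−kτ)) = 1 / (1 − 0.2260) = 1.292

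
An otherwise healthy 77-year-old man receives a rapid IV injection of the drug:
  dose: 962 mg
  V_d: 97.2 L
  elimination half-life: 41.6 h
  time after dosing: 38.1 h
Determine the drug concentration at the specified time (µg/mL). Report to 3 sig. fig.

C₀ = Dose / Vd = 962.0 / 97.2 = 9.897 mg/L
k = ln2 / t½ = 0.693147 / 41.6 = 0.01666 h⁻¹
C = C₀ · e^(−k·t) = 9.897 × e^(−0.01666 × 38.1)
  = 9.897 × 0.5301 = 5.246 mg/L
(5.246 mg/L = 5.246 µg/mL)

5.25 µg/mL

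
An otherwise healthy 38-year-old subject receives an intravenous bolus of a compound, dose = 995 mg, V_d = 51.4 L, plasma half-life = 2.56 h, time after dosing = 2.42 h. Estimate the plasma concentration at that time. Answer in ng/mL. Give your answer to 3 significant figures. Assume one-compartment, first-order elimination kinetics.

C₀ = Dose / Vd = 995.0 / 51.4 = 19.36 mg/L
k = ln2 / t½ = 0.693147 / 2.56 = 0.2708 h⁻¹
C = C₀ · e^(−k·t) = 19.36 × e^(−0.2708 × 2.42)
  = 19.36 × 0.5193 = 10.05 mg/L
Convert: 10.05 mg/L × 1000 = 10050 ng/mL

10100 ng/mL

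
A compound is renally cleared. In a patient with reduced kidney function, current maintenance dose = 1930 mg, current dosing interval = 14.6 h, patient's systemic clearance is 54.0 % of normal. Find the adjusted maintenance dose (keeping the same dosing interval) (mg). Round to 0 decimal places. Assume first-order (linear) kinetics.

1042 mg

To keep the same average steady-state level, dosing rate must scale with clearance.
CL ratio = 54.0 / 100 = 0.5400
New dose (same interval) = 1930 × 0.5400 = 1042 mg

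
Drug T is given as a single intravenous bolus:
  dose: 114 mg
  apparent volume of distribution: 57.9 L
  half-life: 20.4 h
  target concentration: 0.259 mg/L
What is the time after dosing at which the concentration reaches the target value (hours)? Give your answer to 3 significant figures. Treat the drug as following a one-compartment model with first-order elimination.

59.7 h

C₀ = Dose / Vd = 114.0 / 57.9 = 1.969 mg/L
k = ln2 / t½ = 0.693147 / 20.4 = 0.03398 h⁻¹
t = ln(C₀ / C) / k = ln(1.969 / 0.259) / 0.03398
  = ln(7.602) / 0.03398 = 2.028 / 0.03398 = 59.68 h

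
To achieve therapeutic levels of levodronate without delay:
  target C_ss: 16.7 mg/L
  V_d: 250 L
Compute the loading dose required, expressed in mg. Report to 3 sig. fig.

LD = Css × Vd = 16.7 × 250 = 4175 mg

4180 mg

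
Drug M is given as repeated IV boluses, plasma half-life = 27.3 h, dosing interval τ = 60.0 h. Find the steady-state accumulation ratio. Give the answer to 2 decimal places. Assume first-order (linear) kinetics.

k = ln2 / t½ = 0.693147 / 27.3 = 0.02539 h⁻¹
e^(−kτ) = e^(−0.02539 × 60.0) = 0.2180
Accumulation ratio R = 1 / (1 − e^(−kτ)) = 1 / (1 − 0.2180) = 1.279

1.28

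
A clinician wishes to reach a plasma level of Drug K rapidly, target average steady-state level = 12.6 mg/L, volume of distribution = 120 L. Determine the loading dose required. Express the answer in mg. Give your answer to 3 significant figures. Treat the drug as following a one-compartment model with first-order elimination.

LD = Css × Vd = 12.6 × 120 = 1512 mg

1510 mg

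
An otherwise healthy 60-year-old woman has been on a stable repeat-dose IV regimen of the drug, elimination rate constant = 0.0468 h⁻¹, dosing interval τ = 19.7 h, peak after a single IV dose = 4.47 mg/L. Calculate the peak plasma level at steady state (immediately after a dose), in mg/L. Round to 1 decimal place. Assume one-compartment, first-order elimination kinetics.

7.4 mg/L

e^(−kτ) = e^(−0.04680 × 19.7) = 0.3977
Accumulation ratio R = 1 / (1 − e^(−kτ)) = 1 / (1 − 0.3977) = 1.660
Steady-state peak = C₀ × R = 4.47 × 1.660 = 7.420 mg/L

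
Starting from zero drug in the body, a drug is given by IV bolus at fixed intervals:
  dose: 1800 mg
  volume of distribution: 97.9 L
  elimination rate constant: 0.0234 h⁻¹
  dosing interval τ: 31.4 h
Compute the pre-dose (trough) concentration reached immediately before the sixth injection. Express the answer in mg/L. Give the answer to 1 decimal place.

C₀ per dose = Dose / Vd = 1800 / 97.9 = 18.39 mg/L
Fraction remaining after one interval: r = e^(−kτ) = e^(−0.02340 × 31.4) = 0.4796
Before dose 6, 5 doses have been given (aged 1τ, 2τ, 3τ, 4τ, 5τ).
C_trough = C₀ × (r + r² + … + r^5) = C₀ × r(1−r^5)/(1−r)
        = 18.39 × 0.4796 × (1 − 0.02537) / (1 − 0.4796) = 16.52 mg/L

16.5 mg/L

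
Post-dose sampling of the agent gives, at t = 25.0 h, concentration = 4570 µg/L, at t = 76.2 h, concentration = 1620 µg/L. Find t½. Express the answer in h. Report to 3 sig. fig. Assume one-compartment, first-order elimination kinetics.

34.2 h

k = ln(C₁/C₂) / (t₂ − t₁) = ln(4570/1620) / (76.2 − 25.0)
  = 1.037 / 51.20 = 0.02025 h⁻¹
t½ = ln2 / k = 0.693147 / 0.02025 = 34.23 h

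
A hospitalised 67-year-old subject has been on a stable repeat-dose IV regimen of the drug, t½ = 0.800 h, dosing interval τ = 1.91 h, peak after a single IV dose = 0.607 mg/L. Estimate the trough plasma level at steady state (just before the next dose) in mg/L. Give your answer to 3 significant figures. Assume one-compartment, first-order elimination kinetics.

k = ln2 / t½ = 0.693147 / 0.800 = 0.8664 h⁻¹
e^(−kτ) = e^(−0.8664 × 1.91) = 0.1911
Accumulation ratio R = 1 / (1 − e^(−kτ)) = 1 / (1 − 0.1911) = 1.236
Steady-state trough = C₀ × R × e^(−kτ) = 0.607 × 1.236 × 0.1911 = 0.1434 mg/L

0.143 mg/L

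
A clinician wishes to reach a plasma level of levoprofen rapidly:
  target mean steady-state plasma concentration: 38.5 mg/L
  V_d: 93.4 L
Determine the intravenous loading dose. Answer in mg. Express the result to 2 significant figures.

3600 mg

LD = Css × Vd = 38.5 × 93.4 = 3596 mg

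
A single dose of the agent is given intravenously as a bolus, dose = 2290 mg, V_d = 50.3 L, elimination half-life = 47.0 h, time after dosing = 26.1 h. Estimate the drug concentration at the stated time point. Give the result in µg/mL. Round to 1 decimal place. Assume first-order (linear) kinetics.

C₀ = Dose / Vd = 2290 / 50.3 = 45.53 mg/L
k = ln2 / t½ = 0.693147 / 47.0 = 0.01475 h⁻¹
C = C₀ · e^(−k·t) = 45.53 × e^(−0.01475 × 26.1)
  = 45.53 × 0.6805 = 30.98 mg/L
(30.98 mg/L = 30.98 µg/mL)

31.0 µg/mL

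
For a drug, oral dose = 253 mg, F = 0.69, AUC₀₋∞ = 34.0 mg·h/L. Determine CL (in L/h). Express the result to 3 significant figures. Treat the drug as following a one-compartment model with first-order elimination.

CL = F·Dose / AUC = 0.69 × 253 / 34.0 = 5.134 L/h

5.13 L/h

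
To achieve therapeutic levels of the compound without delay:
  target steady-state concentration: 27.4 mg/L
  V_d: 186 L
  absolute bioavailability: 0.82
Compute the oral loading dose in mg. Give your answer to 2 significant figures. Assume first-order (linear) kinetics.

6200 mg

LD = Css × Vd / F = 27.4 × 186 / 0.82 = 6215 mg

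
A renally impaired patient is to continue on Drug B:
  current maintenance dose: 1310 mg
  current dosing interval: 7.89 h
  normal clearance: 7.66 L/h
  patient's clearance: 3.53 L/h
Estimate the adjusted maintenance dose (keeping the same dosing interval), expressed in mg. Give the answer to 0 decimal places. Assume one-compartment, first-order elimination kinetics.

604 mg

To keep the same average steady-state level, dosing rate must scale with clearance.
CL ratio = 3.53 / 7.66 = 0.4608
New dose (same interval) = 1310 × 0.4608 = 603.6 mg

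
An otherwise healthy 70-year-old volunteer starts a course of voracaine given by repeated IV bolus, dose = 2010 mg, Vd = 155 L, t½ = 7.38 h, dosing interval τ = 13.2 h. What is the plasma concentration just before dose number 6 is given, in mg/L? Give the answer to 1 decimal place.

5.3 mg/L

C₀ per dose = Dose / Vd = 2010 / 155 = 12.97 mg/L
k = ln2 / t½ = 0.693147 / 7.38 = 0.09392 h⁻¹
Fraction remaining after one interval: r = e^(−kτ) = e^(−0.09392 × 13.2) = 0.2895
Before dose 6, 5 doses have been given (aged 1τ, 2τ, 3τ, 4τ, 5τ).
C_trough = C₀ × (r + r² + … + r^5) = C₀ × r(1−r^5)/(1−r)
        = 12.97 × 0.2895 × (1 − 0.002033) / (1 − 0.2895) = 5.274 mg/L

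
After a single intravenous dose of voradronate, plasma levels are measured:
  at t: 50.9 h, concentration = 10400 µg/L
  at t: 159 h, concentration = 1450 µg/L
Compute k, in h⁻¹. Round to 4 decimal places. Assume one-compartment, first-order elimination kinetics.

k = ln(C₁/C₂) / (t₂ − t₁) = ln(10400/1450) / (159 − 50.9)
  = 1.970 / 108.1 = 0.01822 h⁻¹

0.0182 h⁻¹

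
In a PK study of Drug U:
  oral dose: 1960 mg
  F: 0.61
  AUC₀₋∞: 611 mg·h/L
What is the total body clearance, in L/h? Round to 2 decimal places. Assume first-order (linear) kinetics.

CL = F·Dose / AUC = 0.61 × 1960 / 611 = 1.957 L/h

1.96 L/h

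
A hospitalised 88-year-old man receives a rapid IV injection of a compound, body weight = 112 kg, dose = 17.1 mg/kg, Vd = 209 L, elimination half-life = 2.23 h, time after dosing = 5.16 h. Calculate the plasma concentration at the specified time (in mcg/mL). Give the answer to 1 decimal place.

Total dose = 17.1 × 112 = 1915 mg
C₀ = Dose / Vd = 1915 / 209 = 9.163 mg/L
k = ln2 / t½ = 0.693147 / 2.23 = 0.3108 h⁻¹
C = C₀ · e^(−k·t) = 9.163 × e^(−0.3108 × 5.16)
  = 9.163 × 0.2011 = 1.843 mg/L
(1.843 mg/L = 1.843 mcg/mL)

1.8 mcg/mL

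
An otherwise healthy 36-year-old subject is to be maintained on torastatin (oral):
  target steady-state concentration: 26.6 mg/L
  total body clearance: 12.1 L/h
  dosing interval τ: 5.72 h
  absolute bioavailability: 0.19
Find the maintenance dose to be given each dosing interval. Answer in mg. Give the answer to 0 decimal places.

9690 mg

At steady state, F × (Dose/τ) = Css × CL.
Dose = Css × CL × τ / F = 26.6 × 12.10 × 5.72 / 0.19 = 9690 mg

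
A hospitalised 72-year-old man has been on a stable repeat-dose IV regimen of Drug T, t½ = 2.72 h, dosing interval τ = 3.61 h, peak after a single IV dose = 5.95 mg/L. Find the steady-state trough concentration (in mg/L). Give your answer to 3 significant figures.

k = ln2 / t½ = 0.693147 / 2.72 = 0.2548 h⁻¹
e^(−kτ) = e^(−0.2548 × 3.61) = 0.3986
Accumulation ratio R = 1 / (1 − e^(−kτ)) = 1 / (1 − 0.3986) = 1.663
Steady-state trough = C₀ × R × e^(−kτ) = 5.95 × 1.663 × 0.3986 = 3.944 mg/L

3.94 mg/L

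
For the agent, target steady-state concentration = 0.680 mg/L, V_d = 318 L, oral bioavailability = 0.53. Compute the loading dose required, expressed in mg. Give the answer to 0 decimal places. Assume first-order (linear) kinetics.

408 mg

LD = Css × Vd / F = 0.680 × 318 / 0.53 = 408.0 mg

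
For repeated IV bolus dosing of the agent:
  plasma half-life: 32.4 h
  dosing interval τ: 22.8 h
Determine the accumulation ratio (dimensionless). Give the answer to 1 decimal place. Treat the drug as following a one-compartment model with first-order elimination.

k = ln2 / t½ = 0.693147 / 32.4 = 0.02139 h⁻¹
e^(−kτ) = e^(−0.02139 × 22.8) = 0.6140
Accumulation ratio R = 1 / (1 − e^(−kτ)) = 1 / (1 − 0.6140) = 2.591

2.6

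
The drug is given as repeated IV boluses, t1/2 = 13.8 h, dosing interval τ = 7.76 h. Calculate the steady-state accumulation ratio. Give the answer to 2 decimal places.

3.10

k = ln2 / t½ = 0.693147 / 13.8 = 0.05023 h⁻¹
e^(−kτ) = e^(−0.05023 × 7.76) = 0.6772
Accumulation ratio R = 1 / (1 − e^(−kτ)) = 1 / (1 − 0.6772) = 3.098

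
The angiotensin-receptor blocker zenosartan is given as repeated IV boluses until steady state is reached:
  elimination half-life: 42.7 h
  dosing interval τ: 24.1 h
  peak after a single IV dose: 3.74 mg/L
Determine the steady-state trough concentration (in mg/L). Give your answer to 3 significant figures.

7.81 mg/L

k = ln2 / t½ = 0.693147 / 42.7 = 0.01623 h⁻¹
e^(−kτ) = e^(−0.01623 × 24.1) = 0.6763
Accumulation ratio R = 1 / (1 − e^(−kτ)) = 1 / (1 − 0.6763) = 3.089
Steady-state trough = C₀ × R × e^(−kτ) = 3.74 × 3.089 × 0.6763 = 7.813 mg/L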